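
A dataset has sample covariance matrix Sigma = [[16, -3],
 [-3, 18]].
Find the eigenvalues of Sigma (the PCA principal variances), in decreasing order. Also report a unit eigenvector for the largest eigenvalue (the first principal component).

Step 1 — characteristic polynomial of 2×2 Sigma:
  det(Sigma - λI) = λ² - trace · λ + det = 0.
  trace = 16 + 18 = 34, det = 16·18 - (-3)² = 279.
Step 2 — discriminant:
  Δ = trace² - 4·det = 1156 - 1116 = 40.
Step 3 — eigenvalues:
  λ = (trace ± √Δ)/2 = (34 ± 6.3246)/2,
  λ_1 = 20.1623,  λ_2 = 13.8377.

Step 4 — unit eigenvector for λ_1: solve (Sigma - λ_1 I)v = 0. First row:
  (16 - 20.1623)·v_x + (-3)·v_y = 0, i.e. (-4.1623)·v_x + (-3)·v_y = 0,
  so v ∝ (b, λ_1 - a) = (-3, 4.1623); multiply by -1 so the first entry is positive: u = (3, -4.1623).
  ||u|| = √((3)² + (-4.1623)²) = √(26.3246) ≈ 5.1307,
  v_1 = u/||u|| ≈ (0.5847, -0.8112) (||v_1|| = 1).

λ_1 = 20.1623,  λ_2 = 13.8377;  v_1 ≈ (0.5847, -0.8112)


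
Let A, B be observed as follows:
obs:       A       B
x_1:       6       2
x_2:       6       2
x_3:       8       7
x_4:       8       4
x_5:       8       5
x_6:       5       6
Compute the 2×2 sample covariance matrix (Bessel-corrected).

Step 1 — column means:
  mean(A) = (6 + 6 + 8 + 8 + 8 + 5) / 6 = 41/6 = 6.8333
  mean(B) = (2 + 2 + 7 + 4 + 5 + 6) / 6 = 26/6 = 4.3333

Step 2 — sample covariance S[i,j] = (1/(n-1)) · Σ_k (x_{k,i} - mean_i) · (x_{k,j} - mean_j), with n-1 = 5.
  S[A,A] = ((-0.8333)·(-0.8333) + (-0.8333)·(-0.8333) + (1.1667)·(1.1667) + (1.1667)·(1.1667) + (1.1667)·(1.1667) + (-1.8333)·(-1.8333)) / 5 = 8.8333/5 = 1.7667
  S[A,B] = ((-0.8333)·(-2.3333) + (-0.8333)·(-2.3333) + (1.1667)·(2.6667) + (1.1667)·(-0.3333) + (1.1667)·(0.6667) + (-1.8333)·(1.6667)) / 5 = 4.3333/5 = 0.8667
  S[B,B] = ((-2.3333)·(-2.3333) + (-2.3333)·(-2.3333) + (2.6667)·(2.6667) + (-0.3333)·(-0.3333) + (0.6667)·(0.6667) + (1.6667)·(1.6667)) / 5 = 21.3333/5 = 4.2667

S is symmetric (S[j,i] = S[i,j]). Assembling:

S = [[1.7667, 0.8667],
 [0.8667, 4.2667]]


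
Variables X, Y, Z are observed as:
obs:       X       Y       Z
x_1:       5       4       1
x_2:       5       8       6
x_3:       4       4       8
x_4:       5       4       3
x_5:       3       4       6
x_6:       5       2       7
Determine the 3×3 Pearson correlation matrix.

Step 1 — column means:
  mean(X) = (5 + 5 + 4 + 5 + 3 + 5) / 6 = 27/6 = 4.5
  mean(Y) = (4 + 8 + 4 + 4 + 4 + 2) / 6 = 26/6 = 4.3333
  mean(Z) = (1 + 6 + 8 + 3 + 6 + 7) / 6 = 31/6 = 5.1667

Step 2 — sample variances and covariances s[i,j] = (1/(n-1)) · Σ_k (x_{k,i} - mean_i) · (x_{k,j} - mean_j), with n-1 = 5:
  s[X,X] = ((0.5)·(0.5) + (0.5)·(0.5) + (-0.5)·(-0.5) + (0.5)·(0.5) + (-1.5)·(-1.5) + (0.5)·(0.5)) / 5 = 3.5/5 = 0.7
  s[X,Y] = ((0.5)·(-0.3333) + (0.5)·(3.6667) + (-0.5)·(-0.3333) + (0.5)·(-0.3333) + (-1.5)·(-0.3333) + (0.5)·(-2.3333)) / 5 = 1/5 = 0.2
  s[X,Z] = ((0.5)·(-4.1667) + (0.5)·(0.8333) + (-0.5)·(2.8333) + (0.5)·(-2.1667) + (-1.5)·(0.8333) + (0.5)·(1.8333)) / 5 = -4.5/5 = -0.9
  s[Y,Y] = ((-0.3333)·(-0.3333) + (3.6667)·(3.6667) + (-0.3333)·(-0.3333) + (-0.3333)·(-0.3333) + (-0.3333)·(-0.3333) + (-2.3333)·(-2.3333)) / 5 = 19.3333/5 = 3.8667
  s[Y,Z] = ((-0.3333)·(-4.1667) + (3.6667)·(0.8333) + (-0.3333)·(2.8333) + (-0.3333)·(-2.1667) + (-0.3333)·(0.8333) + (-2.3333)·(1.8333)) / 5 = -0.3333/5 = -0.0667
  s[Z,Z] = ((-4.1667)·(-4.1667) + (0.8333)·(0.8333) + (2.8333)·(2.8333) + (-2.1667)·(-2.1667) + (0.8333)·(0.8333) + (1.8333)·(1.8333)) / 5 = 34.8333/5 = 6.9667
  Sample standard deviations s_i = √(s[i,i]):
  s(X) = √(0.7) = 0.8367
  s(Y) = √(3.8667) = 1.9664
  s(Z) = √(6.9667) = 2.6394

Step 3 — r_{ij} = s_{ij} / (s_i · s_j):
  r[X,X] = 1 (diagonal).
  r[X,Y] = 0.2 / (0.8367 · 1.9664) = 0.2 / 1.6452 = 0.1216
  r[X,Z] = -0.9 / (0.8367 · 2.6394) = -0.9 / 2.2083 = -0.4076
  r[Y,Y] = 1 (diagonal).
  r[Y,Z] = -0.0667 / (1.9664 · 2.6394) = -0.0667 / 5.1902 = -0.0128
  r[Z,Z] = 1 (diagonal).

R is symmetric with unit diagonal. Assembling:

R = [[1, 0.1216, -0.4076],
 [0.1216, 1, -0.0128],
 [-0.4076, -0.0128, 1]]


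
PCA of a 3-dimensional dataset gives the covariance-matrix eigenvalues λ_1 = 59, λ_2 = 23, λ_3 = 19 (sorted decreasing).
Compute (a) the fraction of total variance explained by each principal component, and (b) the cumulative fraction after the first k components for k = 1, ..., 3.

Step 1 — total variance = trace(Sigma) = Σ λ_i = 59 + 23 + 19 = 101.

Step 2 — fraction explained by component i = λ_i / Σ λ:
  PC1: 59/101 = 0.5842
  PC2: 23/101 = 0.2277
  PC3: 19/101 = 0.1881

Step 3 — cumulative fraction after k components = (λ_1 + ... + λ_k) / Σ λ:
  k = 1: 59/101 = 0.5842
  k = 2: (59 + 23)/101 = 82/101 = 0.8119
  k = 3: (59 + 23 + 19)/101 = 101/101 = 1

Summary (fraction, with percent):

explained: PC1 0.5842 (58.42%), PC2 0.2277 (22.77%), PC3 0.1881 (18.81%);  cumulative: 0.5842, 0.8119, 1


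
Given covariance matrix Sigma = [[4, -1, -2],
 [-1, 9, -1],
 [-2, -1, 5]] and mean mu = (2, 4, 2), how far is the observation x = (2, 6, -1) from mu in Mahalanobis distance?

Step 1 — centre the observation: (x - mu) = (0, 2, -3).

Step 2 — invert Sigma (cofactor / det for 3×3, or solve directly):
  Sigma^{-1} = [[0.3359, 0.0534, 0.145],
 [0.0534, 0.1221, 0.0458],
 [0.145, 0.0458, 0.2672]].

Step 3 — form the quadratic (x - mu)^T · Sigma^{-1} · (x - mu):
  Sigma^{-1} · (x - mu) = (-0.3282, 0.1069, -0.7099).
  (x - mu)^T · [Sigma^{-1} · (x - mu)] = (0)·(-0.3282) + (2)·(0.1069) + (-3)·(-0.7099) = 2.3435.

Step 4 — take square root: d = √(2.3435) ≈ 1.5309.

d(x, mu) = √(2.3435) ≈ 1.5309


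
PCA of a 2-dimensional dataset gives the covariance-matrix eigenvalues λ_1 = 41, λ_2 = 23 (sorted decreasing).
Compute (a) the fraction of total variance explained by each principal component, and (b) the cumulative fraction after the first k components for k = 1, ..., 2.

Step 1 — total variance = trace(Sigma) = Σ λ_i = 41 + 23 = 64.

Step 2 — fraction explained by component i = λ_i / Σ λ:
  PC1: 41/64 = 0.6406
  PC2: 23/64 = 0.3594

Step 3 — cumulative fraction after k components = (λ_1 + ... + λ_k) / Σ λ:
  k = 1: 41/64 = 0.6406
  k = 2: (41 + 23)/64 = 64/64 = 1

Summary (fraction, with percent):

explained: PC1 0.6406 (64.06%), PC2 0.3594 (35.94%);  cumulative: 0.6406, 1


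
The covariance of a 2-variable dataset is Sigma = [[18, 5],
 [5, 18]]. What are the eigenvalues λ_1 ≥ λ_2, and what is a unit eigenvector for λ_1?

Step 1 — characteristic polynomial of 2×2 Sigma:
  det(Sigma - λI) = λ² - trace · λ + det = 0.
  trace = 18 + 18 = 36, det = 18·18 - (5)² = 299.
Step 2 — discriminant:
  Δ = trace² - 4·det = 1296 - 1196 = 100.
Step 3 — eigenvalues:
  λ = (trace ± √Δ)/2 = (36 ± 10)/2,
  λ_1 = 23,  λ_2 = 13.

Step 4 — unit eigenvector for λ_1: solve (Sigma - λ_1 I)v = 0. First row:
  (18 - 23)·v_x + (5)·v_y = 0, i.e. (-5)·v_x + (5)·v_y = 0,
  so v ∝ (b, λ_1 - a) = (5, 5) = u.
  ||u|| = √((5)² + (5)²) = √(50) ≈ 7.0711,
  v_1 = u/||u|| ≈ (0.7071, 0.7071) (||v_1|| = 1).

λ_1 = 23,  λ_2 = 13;  v_1 ≈ (0.7071, 0.7071)


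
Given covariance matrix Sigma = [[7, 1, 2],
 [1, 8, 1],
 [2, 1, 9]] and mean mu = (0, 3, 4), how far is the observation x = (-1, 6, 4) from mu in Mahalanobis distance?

Step 1 — centre the observation: (x - mu) = (-1, 3, 0).

Step 2 — invert Sigma (cofactor / det for 3×3, or solve directly):
  Sigma^{-1} = [[0.1543, -0.0152, -0.0326],
 [-0.0152, 0.1283, -0.0109],
 [-0.0326, -0.0109, 0.1196]].

Step 3 — form the quadratic (x - mu)^T · Sigma^{-1} · (x - mu):
  Sigma^{-1} · (x - mu) = (-0.2, 0.4, 0).
  (x - mu)^T · [Sigma^{-1} · (x - mu)] = (-1)·(-0.2) + (3)·(0.4) + (0)·(0) = 1.4.

Step 4 — take square root: d = √(1.4) ≈ 1.1832.

d(x, mu) = √(1.4) ≈ 1.1832


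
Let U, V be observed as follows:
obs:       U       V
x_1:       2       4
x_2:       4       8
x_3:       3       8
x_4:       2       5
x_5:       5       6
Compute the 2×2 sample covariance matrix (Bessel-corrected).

Step 1 — column means:
  mean(U) = (2 + 4 + 3 + 2 + 5) / 5 = 16/5 = 3.2
  mean(V) = (4 + 8 + 8 + 5 + 6) / 5 = 31/5 = 6.2

Step 2 — sample covariance S[i,j] = (1/(n-1)) · Σ_k (x_{k,i} - mean_i) · (x_{k,j} - mean_j), with n-1 = 4.
  S[U,U] = ((-1.2)·(-1.2) + (0.8)·(0.8) + (-0.2)·(-0.2) + (-1.2)·(-1.2) + (1.8)·(1.8)) / 4 = 6.8/4 = 1.7
  S[U,V] = ((-1.2)·(-2.2) + (0.8)·(1.8) + (-0.2)·(1.8) + (-1.2)·(-1.2) + (1.8)·(-0.2)) / 4 = 4.8/4 = 1.2
  S[V,V] = ((-2.2)·(-2.2) + (1.8)·(1.8) + (1.8)·(1.8) + (-1.2)·(-1.2) + (-0.2)·(-0.2)) / 4 = 12.8/4 = 3.2

S is symmetric (S[j,i] = S[i,j]). Assembling:

S = [[1.7, 1.2],
 [1.2, 3.2]]


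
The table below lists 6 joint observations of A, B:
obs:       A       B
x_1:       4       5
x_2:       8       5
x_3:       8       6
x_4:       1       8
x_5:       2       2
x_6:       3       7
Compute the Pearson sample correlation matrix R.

Step 1 — column means:
  mean(A) = (4 + 8 + 8 + 1 + 2 + 3) / 6 = 26/6 = 4.3333
  mean(B) = (5 + 5 + 6 + 8 + 2 + 7) / 6 = 33/6 = 5.5

Step 2 — sample variances and covariances s[i,j] = (1/(n-1)) · Σ_k (x_{k,i} - mean_i) · (x_{k,j} - mean_j), with n-1 = 5:
  s[A,A] = ((-0.3333)·(-0.3333) + (3.6667)·(3.6667) + (3.6667)·(3.6667) + (-3.3333)·(-3.3333) + (-2.3333)·(-2.3333) + (-1.3333)·(-1.3333)) / 5 = 45.3333/5 = 9.0667
  s[A,B] = ((-0.3333)·(-0.5) + (3.6667)·(-0.5) + (3.6667)·(0.5) + (-3.3333)·(2.5) + (-2.3333)·(-3.5) + (-1.3333)·(1.5)) / 5 = -2/5 = -0.4
  s[B,B] = ((-0.5)·(-0.5) + (-0.5)·(-0.5) + (0.5)·(0.5) + (2.5)·(2.5) + (-3.5)·(-3.5) + (1.5)·(1.5)) / 5 = 21.5/5 = 4.3
  Sample standard deviations s_i = √(s[i,i]):
  s(A) = √(9.0667) = 3.0111
  s(B) = √(4.3) = 2.0736

Step 3 — r_{ij} = s_{ij} / (s_i · s_j):
  r[A,A] = 1 (diagonal).
  r[A,B] = -0.4 / (3.0111 · 2.0736) = -0.4 / 6.2439 = -0.0641
  r[B,B] = 1 (diagonal).

R is symmetric with unit diagonal. Assembling:

R = [[1, -0.0641],
 [-0.0641, 1]]


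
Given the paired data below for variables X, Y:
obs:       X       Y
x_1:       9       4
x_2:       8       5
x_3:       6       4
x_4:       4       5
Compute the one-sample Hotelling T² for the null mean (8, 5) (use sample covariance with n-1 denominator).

Step 1 — sample mean vector:
  mean(X) = (9 + 8 + 6 + 4) / 4 = 27/4 = 6.75
  mean(Y) = (4 + 5 + 4 + 5) / 4 = 18/4 = 4.5
  x̄ = (6.75, 4.5),  deviation x̄ - mu_0 = (6.75, 4.5) - (8, 5) = (-1.25, -0.5).

Step 2 — sample covariance matrix, S[i,j] = (1/(n-1)) · Σ_k (x_{k,i} - mean_i) · (x_{k,j} - mean_j), divisor n-1 = 3:
  S[X,X] = ((2.25)·(2.25) + (1.25)·(1.25) + (-0.75)·(-0.75) + (-2.75)·(-2.75)) / 3 = 14.75/3 = 4.9167
  S[X,Y] = ((2.25)·(-0.5) + (1.25)·(0.5) + (-0.75)·(-0.5) + (-2.75)·(0.5)) / 3 = -1.5/3 = -0.5
  S[Y,Y] = ((-0.5)·(-0.5) + (0.5)·(0.5) + (-0.5)·(-0.5) + (0.5)·(0.5)) / 3 = 1/3 = 0.3333
  S = [[4.9167, -0.5],
 [-0.5, 0.3333]].

Step 3 — invert S. det(S) = 4.9167·0.3333 - (-0.5)² = 1.3889.
  S^{-1} = (1/det) · [[d, -b], [-b, a]] = [[0.24, 0.36],
 [0.36, 3.54]].

Step 4 — quadratic form (x̄ - mu_0)^T · S^{-1} · (x̄ - mu_0):
  S^{-1} · (x̄ - mu_0) = (-0.48, -2.22),
  (x̄ - mu_0)^T · [...] = (-1.25)·(-0.48) + (-0.5)·(-2.22) = 1.71.

Step 5 — scale by n: T² = 4 · 1.71 = 6.84.

T² ≈ 6.84


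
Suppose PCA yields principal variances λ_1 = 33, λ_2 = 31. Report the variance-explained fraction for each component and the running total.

Step 1 — total variance = trace(Sigma) = Σ λ_i = 33 + 31 = 64.

Step 2 — fraction explained by component i = λ_i / Σ λ:
  PC1: 33/64 = 0.5156
  PC2: 31/64 = 0.4844

Step 3 — cumulative fraction after k components = (λ_1 + ... + λ_k) / Σ λ:
  k = 1: 33/64 = 0.5156
  k = 2: (33 + 31)/64 = 64/64 = 1

Summary (fraction, with percent):

explained: PC1 0.5156 (51.56%), PC2 0.4844 (48.44%);  cumulative: 0.5156, 1


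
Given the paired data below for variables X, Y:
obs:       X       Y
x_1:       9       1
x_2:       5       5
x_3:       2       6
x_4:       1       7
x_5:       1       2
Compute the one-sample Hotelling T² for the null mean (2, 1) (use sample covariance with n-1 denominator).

Step 1 — sample mean vector:
  mean(X) = (9 + 5 + 2 + 1 + 1) / 5 = 18/5 = 3.6
  mean(Y) = (1 + 5 + 6 + 7 + 2) / 5 = 21/5 = 4.2
  x̄ = (3.6, 4.2),  deviation x̄ - mu_0 = (3.6, 4.2) - (2, 1) = (1.6, 3.2).

Step 2 — sample covariance matrix, S[i,j] = (1/(n-1)) · Σ_k (x_{k,i} - mean_i) · (x_{k,j} - mean_j), divisor n-1 = 4:
  S[X,X] = ((5.4)·(5.4) + (1.4)·(1.4) + (-1.6)·(-1.6) + (-2.6)·(-2.6) + (-2.6)·(-2.6)) / 4 = 47.2/4 = 11.8
  S[X,Y] = ((5.4)·(-3.2) + (1.4)·(0.8) + (-1.6)·(1.8) + (-2.6)·(2.8) + (-2.6)·(-2.2)) / 4 = -20.6/4 = -5.15
  S[Y,Y] = ((-3.2)·(-3.2) + (0.8)·(0.8) + (1.8)·(1.8) + (2.8)·(2.8) + (-2.2)·(-2.2)) / 4 = 26.8/4 = 6.7
  S = [[11.8, -5.15],
 [-5.15, 6.7]].

Step 3 — invert S. det(S) = 11.8·6.7 - (-5.15)² = 52.5375.
  S^{-1} = (1/det) · [[d, -b], [-b, a]] = [[0.1275, 0.098],
 [0.098, 0.2246]].

Step 4 — quadratic form (x̄ - mu_0)^T · S^{-1} · (x̄ - mu_0):
  S^{-1} · (x̄ - mu_0) = (0.5177, 0.8756),
  (x̄ - mu_0)^T · [...] = (1.6)·(0.5177) + (3.2)·(0.8756) = 3.6302.

Step 5 — scale by n: T² = 5 · 3.6302 = 18.1508.

T² ≈ 18.1508


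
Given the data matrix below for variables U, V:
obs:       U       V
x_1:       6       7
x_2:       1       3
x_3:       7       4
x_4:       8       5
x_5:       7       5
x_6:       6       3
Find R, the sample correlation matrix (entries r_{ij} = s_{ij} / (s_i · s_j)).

Step 1 — column means:
  mean(U) = (6 + 1 + 7 + 8 + 7 + 6) / 6 = 35/6 = 5.8333
  mean(V) = (7 + 3 + 4 + 5 + 5 + 3) / 6 = 27/6 = 4.5

Step 2 — sample variances and covariances s[i,j] = (1/(n-1)) · Σ_k (x_{k,i} - mean_i) · (x_{k,j} - mean_j), with n-1 = 5:
  s[U,U] = ((0.1667)·(0.1667) + (-4.8333)·(-4.8333) + (1.1667)·(1.1667) + (2.1667)·(2.1667) + (1.1667)·(1.1667) + (0.1667)·(0.1667)) / 5 = 30.8333/5 = 6.1667
  s[U,V] = ((0.1667)·(2.5) + (-4.8333)·(-1.5) + (1.1667)·(-0.5) + (2.1667)·(0.5) + (1.1667)·(0.5) + (0.1667)·(-1.5)) / 5 = 8.5/5 = 1.7
  s[V,V] = ((2.5)·(2.5) + (-1.5)·(-1.5) + (-0.5)·(-0.5) + (0.5)·(0.5) + (0.5)·(0.5) + (-1.5)·(-1.5)) / 5 = 11.5/5 = 2.3
  Sample standard deviations s_i = √(s[i,i]):
  s(U) = √(6.1667) = 2.4833
  s(V) = √(2.3) = 1.5166

Step 3 — r_{ij} = s_{ij} / (s_i · s_j):
  r[U,U] = 1 (diagonal).
  r[U,V] = 1.7 / (2.4833 · 1.5166) = 1.7 / 3.7661 = 0.4514
  r[V,V] = 1 (diagonal).

R is symmetric with unit diagonal. Assembling:

R = [[1, 0.4514],
 [0.4514, 1]]


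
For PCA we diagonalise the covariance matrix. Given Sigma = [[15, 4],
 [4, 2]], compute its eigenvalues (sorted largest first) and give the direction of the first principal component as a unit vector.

Step 1 — characteristic polynomial of 2×2 Sigma:
  det(Sigma - λI) = λ² - trace · λ + det = 0.
  trace = 15 + 2 = 17, det = 15·2 - (4)² = 14.
Step 2 — discriminant:
  Δ = trace² - 4·det = 289 - 56 = 233.
Step 3 — eigenvalues:
  λ = (trace ± √Δ)/2 = (17 ± 15.2643)/2,
  λ_1 = 16.1322,  λ_2 = 0.8678.

Step 4 — unit eigenvector for λ_1: solve (Sigma - λ_1 I)v = 0. First row:
  (15 - 16.1322)·v_x + (4)·v_y = 0, i.e. (-1.1322)·v_x + (4)·v_y = 0,
  so v ∝ (b, λ_1 - a) = (4, 1.1322) = u.
  ||u|| = √((4)² + (1.1322)²) = √(17.2818) ≈ 4.1571,
  v_1 = u/||u|| ≈ (0.9622, 0.2723) (||v_1|| = 1).

λ_1 = 16.1322,  λ_2 = 0.8678;  v_1 ≈ (0.9622, 0.2723)


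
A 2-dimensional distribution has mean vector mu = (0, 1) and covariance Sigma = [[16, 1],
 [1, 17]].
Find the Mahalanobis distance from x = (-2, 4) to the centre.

Step 1 — centre the observation: (x - mu) = (-2, 3).

Step 2 — invert Sigma. det(Sigma) = 16·17 - (1)² = 271.
  Sigma^{-1} = (1/det) · [[d, -b], [-b, a]] = [[0.0627, -0.0037],
 [-0.0037, 0.059]].

Step 3 — form the quadratic (x - mu)^T · Sigma^{-1} · (x - mu):
  Sigma^{-1} · (x - mu) = (-0.1365, 0.1845).
  (x - mu)^T · [Sigma^{-1} · (x - mu)] = (-2)·(-0.1365) + (3)·(0.1845) = 0.8266.

Step 4 — take square root: d = √(0.8266) ≈ 0.9092.

d(x, mu) = √(0.8266) ≈ 0.9092


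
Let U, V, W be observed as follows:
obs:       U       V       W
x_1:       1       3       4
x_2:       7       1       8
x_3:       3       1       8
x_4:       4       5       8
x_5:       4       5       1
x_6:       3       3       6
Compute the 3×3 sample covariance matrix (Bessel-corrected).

Step 1 — column means:
  mean(U) = (1 + 7 + 3 + 4 + 4 + 3) / 6 = 22/6 = 3.6667
  mean(V) = (3 + 1 + 1 + 5 + 5 + 3) / 6 = 18/6 = 3
  mean(W) = (4 + 8 + 8 + 8 + 1 + 6) / 6 = 35/6 = 5.8333

Step 2 — sample covariance S[i,j] = (1/(n-1)) · Σ_k (x_{k,i} - mean_i) · (x_{k,j} - mean_j), with n-1 = 5.
  S[U,U] = ((-2.6667)·(-2.6667) + (3.3333)·(3.3333) + (-0.6667)·(-0.6667) + (0.3333)·(0.3333) + (0.3333)·(0.3333) + (-0.6667)·(-0.6667)) / 5 = 19.3333/5 = 3.8667
  S[U,V] = ((-2.6667)·(0) + (3.3333)·(-2) + (-0.6667)·(-2) + (0.3333)·(2) + (0.3333)·(2) + (-0.6667)·(0)) / 5 = -4/5 = -0.8
  S[U,W] = ((-2.6667)·(-1.8333) + (3.3333)·(2.1667) + (-0.6667)·(2.1667) + (0.3333)·(2.1667) + (0.3333)·(-4.8333) + (-0.6667)·(0.1667)) / 5 = 9.6667/5 = 1.9333
  S[V,V] = ((0)·(0) + (-2)·(-2) + (-2)·(-2) + (2)·(2) + (2)·(2) + (0)·(0)) / 5 = 16/5 = 3.2
  S[V,W] = ((0)·(-1.8333) + (-2)·(2.1667) + (-2)·(2.1667) + (2)·(2.1667) + (2)·(-4.8333) + (0)·(0.1667)) / 5 = -14/5 = -2.8
  S[W,W] = ((-1.8333)·(-1.8333) + (2.1667)·(2.1667) + (2.1667)·(2.1667) + (2.1667)·(2.1667) + (-4.8333)·(-4.8333) + (0.1667)·(0.1667)) / 5 = 40.8333/5 = 8.1667

S is symmetric (S[j,i] = S[i,j]). Assembling:

S = [[3.8667, -0.8, 1.9333],
 [-0.8, 3.2, -2.8],
 [1.9333, -2.8, 8.1667]]


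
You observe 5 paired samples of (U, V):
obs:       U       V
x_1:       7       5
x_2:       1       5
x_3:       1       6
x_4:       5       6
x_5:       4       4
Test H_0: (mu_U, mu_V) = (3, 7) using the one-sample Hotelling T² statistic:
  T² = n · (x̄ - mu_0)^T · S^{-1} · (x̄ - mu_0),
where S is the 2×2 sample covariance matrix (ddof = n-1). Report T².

Step 1 — sample mean vector:
  mean(U) = (7 + 1 + 1 + 5 + 4) / 5 = 18/5 = 3.6
  mean(V) = (5 + 5 + 6 + 6 + 4) / 5 = 26/5 = 5.2
  x̄ = (3.6, 5.2),  deviation x̄ - mu_0 = (3.6, 5.2) - (3, 7) = (0.6, -1.8).

Step 2 — sample covariance matrix, S[i,j] = (1/(n-1)) · Σ_k (x_{k,i} - mean_i) · (x_{k,j} - mean_j), divisor n-1 = 4:
  S[U,U] = ((3.4)·(3.4) + (-2.6)·(-2.6) + (-2.6)·(-2.6) + (1.4)·(1.4) + (0.4)·(0.4)) / 4 = 27.2/4 = 6.8
  S[U,V] = ((3.4)·(-0.2) + (-2.6)·(-0.2) + (-2.6)·(0.8) + (1.4)·(0.8) + (0.4)·(-1.2)) / 4 = -1.6/4 = -0.4
  S[V,V] = ((-0.2)·(-0.2) + (-0.2)·(-0.2) + (0.8)·(0.8) + (0.8)·(0.8) + (-1.2)·(-1.2)) / 4 = 2.8/4 = 0.7
  S = [[6.8, -0.4],
 [-0.4, 0.7]].

Step 3 — invert S. det(S) = 6.8·0.7 - (-0.4)² = 4.6.
  S^{-1} = (1/det) · [[d, -b], [-b, a]] = [[0.1522, 0.087],
 [0.087, 1.4783]].

Step 4 — quadratic form (x̄ - mu_0)^T · S^{-1} · (x̄ - mu_0):
  S^{-1} · (x̄ - mu_0) = (-0.0652, -2.6087),
  (x̄ - mu_0)^T · [...] = (0.6)·(-0.0652) + (-1.8)·(-2.6087) = 4.6565.

Step 5 — scale by n: T² = 5 · 4.6565 = 23.2826.

T² ≈ 23.2826


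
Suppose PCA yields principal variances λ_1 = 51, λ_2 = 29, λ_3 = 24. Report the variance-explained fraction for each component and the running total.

Step 1 — total variance = trace(Sigma) = Σ λ_i = 51 + 29 + 24 = 104.

Step 2 — fraction explained by component i = λ_i / Σ λ:
  PC1: 51/104 = 0.4904
  PC2: 29/104 = 0.2788
  PC3: 24/104 = 0.2308

Step 3 — cumulative fraction after k components = (λ_1 + ... + λ_k) / Σ λ:
  k = 1: 51/104 = 0.4904
  k = 2: (51 + 29)/104 = 80/104 = 0.7692
  k = 3: (51 + 29 + 24)/104 = 104/104 = 1

Summary (fraction, with percent):

explained: PC1 0.4904 (49.04%), PC2 0.2788 (27.88%), PC3 0.2308 (23.08%);  cumulative: 0.4904, 0.7692, 1


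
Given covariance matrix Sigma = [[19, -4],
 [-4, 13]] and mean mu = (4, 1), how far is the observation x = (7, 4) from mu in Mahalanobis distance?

Step 1 — centre the observation: (x - mu) = (3, 3).

Step 2 — invert Sigma. det(Sigma) = 19·13 - (-4)² = 231.
  Sigma^{-1} = (1/det) · [[d, -b], [-b, a]] = [[0.0563, 0.0173],
 [0.0173, 0.0823]].

Step 3 — form the quadratic (x - mu)^T · Sigma^{-1} · (x - mu):
  Sigma^{-1} · (x - mu) = (0.2208, 0.2987).
  (x - mu)^T · [Sigma^{-1} · (x - mu)] = (3)·(0.2208) + (3)·(0.2987) = 1.5584.

Step 4 — take square root: d = √(1.5584) ≈ 1.2484.

d(x, mu) = √(1.5584) ≈ 1.2484


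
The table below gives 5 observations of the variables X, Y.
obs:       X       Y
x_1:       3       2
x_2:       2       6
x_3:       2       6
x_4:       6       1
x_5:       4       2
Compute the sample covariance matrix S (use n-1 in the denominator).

Step 1 — column means:
  mean(X) = (3 + 2 + 2 + 6 + 4) / 5 = 17/5 = 3.4
  mean(Y) = (2 + 6 + 6 + 1 + 2) / 5 = 17/5 = 3.4

Step 2 — sample covariance S[i,j] = (1/(n-1)) · Σ_k (x_{k,i} - mean_i) · (x_{k,j} - mean_j), with n-1 = 4.
  S[X,X] = ((-0.4)·(-0.4) + (-1.4)·(-1.4) + (-1.4)·(-1.4) + (2.6)·(2.6) + (0.6)·(0.6)) / 4 = 11.2/4 = 2.8
  S[X,Y] = ((-0.4)·(-1.4) + (-1.4)·(2.6) + (-1.4)·(2.6) + (2.6)·(-2.4) + (0.6)·(-1.4)) / 4 = -13.8/4 = -3.45
  S[Y,Y] = ((-1.4)·(-1.4) + (2.6)·(2.6) + (2.6)·(2.6) + (-2.4)·(-2.4) + (-1.4)·(-1.4)) / 4 = 23.2/4 = 5.8

S is symmetric (S[j,i] = S[i,j]). Assembling:

S = [[2.8, -3.45],
 [-3.45, 5.8]]


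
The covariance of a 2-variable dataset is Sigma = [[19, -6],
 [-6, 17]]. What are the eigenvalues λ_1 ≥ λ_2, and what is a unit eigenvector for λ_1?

Step 1 — characteristic polynomial of 2×2 Sigma:
  det(Sigma - λI) = λ² - trace · λ + det = 0.
  trace = 19 + 17 = 36, det = 19·17 - (-6)² = 287.
Step 2 — discriminant:
  Δ = trace² - 4·det = 1296 - 1148 = 148.
Step 3 — eigenvalues:
  λ = (trace ± √Δ)/2 = (36 ± 12.1655)/2,
  λ_1 = 24.0828,  λ_2 = 11.9172.

Step 4 — unit eigenvector for λ_1: solve (Sigma - λ_1 I)v = 0. First row:
  (19 - 24.0828)·v_x + (-6)·v_y = 0, i.e. (-5.0828)·v_x + (-6)·v_y = 0,
  so v ∝ (b, λ_1 - a) = (-6, 5.0828); multiply by -1 so the first entry is positive: u = (6, -5.0828).
  ||u|| = √((6)² + (-5.0828)²) = √(61.8345) ≈ 7.8635,
  v_1 = u/||u|| ≈ (0.763, -0.6464) (||v_1|| = 1).

λ_1 = 24.0828,  λ_2 = 11.9172;  v_1 ≈ (0.763, -0.6464)


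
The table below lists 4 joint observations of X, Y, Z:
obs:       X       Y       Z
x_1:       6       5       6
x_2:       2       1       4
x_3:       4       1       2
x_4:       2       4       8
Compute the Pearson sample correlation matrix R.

Step 1 — column means:
  mean(X) = (6 + 2 + 4 + 2) / 4 = 14/4 = 3.5
  mean(Y) = (5 + 1 + 1 + 4) / 4 = 11/4 = 2.75
  mean(Z) = (6 + 4 + 2 + 8) / 4 = 20/4 = 5

Step 2 — sample variances and covariances s[i,j] = (1/(n-1)) · Σ_k (x_{k,i} - mean_i) · (x_{k,j} - mean_j), with n-1 = 3:
  s[X,X] = ((2.5)·(2.5) + (-1.5)·(-1.5) + (0.5)·(0.5) + (-1.5)·(-1.5)) / 3 = 11/3 = 3.6667
  s[X,Y] = ((2.5)·(2.25) + (-1.5)·(-1.75) + (0.5)·(-1.75) + (-1.5)·(1.25)) / 3 = 5.5/3 = 1.8333
  s[X,Z] = ((2.5)·(1) + (-1.5)·(-1) + (0.5)·(-3) + (-1.5)·(3)) / 3 = -2/3 = -0.6667
  s[Y,Y] = ((2.25)·(2.25) + (-1.75)·(-1.75) + (-1.75)·(-1.75) + (1.25)·(1.25)) / 3 = 12.75/3 = 4.25
  s[Y,Z] = ((2.25)·(1) + (-1.75)·(-1) + (-1.75)·(-3) + (1.25)·(3)) / 3 = 13/3 = 4.3333
  s[Z,Z] = ((1)·(1) + (-1)·(-1) + (-3)·(-3) + (3)·(3)) / 3 = 20/3 = 6.6667
  Sample standard deviations s_i = √(s[i,i]):
  s(X) = √(3.6667) = 1.9149
  s(Y) = √(4.25) = 2.0616
  s(Z) = √(6.6667) = 2.582

Step 3 — r_{ij} = s_{ij} / (s_i · s_j):
  r[X,X] = 1 (diagonal).
  r[X,Y] = 1.8333 / (1.9149 · 2.0616) = 1.8333 / 3.9476 = 0.4644
  r[X,Z] = -0.6667 / (1.9149 · 2.582) = -0.6667 / 4.9441 = -0.1348
  r[Y,Y] = 1 (diagonal).
  r[Y,Z] = 4.3333 / (2.0616 · 2.582) = 4.3333 / 5.3229 = 0.8141
  r[Z,Z] = 1 (diagonal).

R is symmetric with unit diagonal. Assembling:

R = [[1, 0.4644, -0.1348],
 [0.4644, 1, 0.8141],
 [-0.1348, 0.8141, 1]]


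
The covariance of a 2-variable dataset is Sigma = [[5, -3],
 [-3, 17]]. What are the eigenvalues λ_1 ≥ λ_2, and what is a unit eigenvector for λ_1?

Step 1 — characteristic polynomial of 2×2 Sigma:
  det(Sigma - λI) = λ² - trace · λ + det = 0.
  trace = 5 + 17 = 22, det = 5·17 - (-3)² = 76.
Step 2 — discriminant:
  Δ = trace² - 4·det = 484 - 304 = 180.
Step 3 — eigenvalues:
  λ = (trace ± √Δ)/2 = (22 ± 13.4164)/2,
  λ_1 = 17.7082,  λ_2 = 4.2918.

Step 4 — unit eigenvector for λ_1: solve (Sigma - λ_1 I)v = 0. First row:
  (5 - 17.7082)·v_x + (-3)·v_y = 0, i.e. (-12.7082)·v_x + (-3)·v_y = 0,
  so v ∝ (b, λ_1 - a) = (-3, 12.7082); multiply by -1 so the first entry is positive: u = (3, -12.7082).
  ||u|| = √((3)² + (-12.7082)²) = √(170.4984) ≈ 13.0575,
  v_1 = u/||u|| ≈ (0.2298, -0.9732) (||v_1|| = 1).

λ_1 = 17.7082,  λ_2 = 4.2918;  v_1 ≈ (0.2298, -0.9732)


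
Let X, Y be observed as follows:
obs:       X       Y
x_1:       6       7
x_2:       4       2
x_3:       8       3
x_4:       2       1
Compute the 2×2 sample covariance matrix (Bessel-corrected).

Step 1 — column means:
  mean(X) = (6 + 4 + 8 + 2) / 4 = 20/4 = 5
  mean(Y) = (7 + 2 + 3 + 1) / 4 = 13/4 = 3.25

Step 2 — sample covariance S[i,j] = (1/(n-1)) · Σ_k (x_{k,i} - mean_i) · (x_{k,j} - mean_j), with n-1 = 3.
  S[X,X] = ((1)·(1) + (-1)·(-1) + (3)·(3) + (-3)·(-3)) / 3 = 20/3 = 6.6667
  S[X,Y] = ((1)·(3.75) + (-1)·(-1.25) + (3)·(-0.25) + (-3)·(-2.25)) / 3 = 11/3 = 3.6667
  S[Y,Y] = ((3.75)·(3.75) + (-1.25)·(-1.25) + (-0.25)·(-0.25) + (-2.25)·(-2.25)) / 3 = 20.75/3 = 6.9167

S is symmetric (S[j,i] = S[i,j]). Assembling:

S = [[6.6667, 3.6667],
 [3.6667, 6.9167]]


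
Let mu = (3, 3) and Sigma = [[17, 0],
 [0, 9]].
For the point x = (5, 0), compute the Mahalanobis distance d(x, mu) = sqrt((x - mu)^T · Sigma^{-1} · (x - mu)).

Step 1 — centre the observation: (x - mu) = (2, -3).

Step 2 — invert Sigma. det(Sigma) = 17·9 - (0)² = 153.
  Sigma^{-1} = (1/det) · [[d, -b], [-b, a]] = [[0.0588, 0],
 [0, 0.1111]].

Step 3 — form the quadratic (x - mu)^T · Sigma^{-1} · (x - mu):
  Sigma^{-1} · (x - mu) = (0.1176, -0.3333).
  (x - mu)^T · [Sigma^{-1} · (x - mu)] = (2)·(0.1176) + (-3)·(-0.3333) = 1.2353.

Step 4 — take square root: d = √(1.2353) ≈ 1.1114.

d(x, mu) = √(1.2353) ≈ 1.1114


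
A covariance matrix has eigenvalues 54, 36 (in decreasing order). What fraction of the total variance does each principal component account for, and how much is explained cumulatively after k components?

Step 1 — total variance = trace(Sigma) = Σ λ_i = 54 + 36 = 90.

Step 2 — fraction explained by component i = λ_i / Σ λ:
  PC1: 54/90 = 0.6
  PC2: 36/90 = 0.4

Step 3 — cumulative fraction after k components = (λ_1 + ... + λ_k) / Σ λ:
  k = 1: 54/90 = 0.6
  k = 2: (54 + 36)/90 = 90/90 = 1

Summary (fraction, with percent):

explained: PC1 0.6 (60%), PC2 0.4 (40%);  cumulative: 0.6, 1


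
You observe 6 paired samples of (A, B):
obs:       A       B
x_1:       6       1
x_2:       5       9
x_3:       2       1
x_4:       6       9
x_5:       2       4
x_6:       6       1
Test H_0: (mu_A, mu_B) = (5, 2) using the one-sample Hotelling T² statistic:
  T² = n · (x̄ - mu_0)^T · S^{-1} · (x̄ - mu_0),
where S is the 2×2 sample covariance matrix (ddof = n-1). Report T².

Step 1 — sample mean vector:
  mean(A) = (6 + 5 + 2 + 6 + 2 + 6) / 6 = 27/6 = 4.5
  mean(B) = (1 + 9 + 1 + 9 + 4 + 1) / 6 = 25/6 = 4.1667
  x̄ = (4.5, 4.1667),  deviation x̄ - mu_0 = (4.5, 4.1667) - (5, 2) = (-0.5, 2.1667).

Step 2 — sample covariance matrix, S[i,j] = (1/(n-1)) · Σ_k (x_{k,i} - mean_i) · (x_{k,j} - mean_j), divisor n-1 = 5:
  S[A,A] = ((1.5)·(1.5) + (0.5)·(0.5) + (-2.5)·(-2.5) + (1.5)·(1.5) + (-2.5)·(-2.5) + (1.5)·(1.5)) / 5 = 19.5/5 = 3.9
  S[A,B] = ((1.5)·(-3.1667) + (0.5)·(4.8333) + (-2.5)·(-3.1667) + (1.5)·(4.8333) + (-2.5)·(-0.1667) + (1.5)·(-3.1667)) / 5 = 8.5/5 = 1.7
  S[B,B] = ((-3.1667)·(-3.1667) + (4.8333)·(4.8333) + (-3.1667)·(-3.1667) + (4.8333)·(4.8333) + (-0.1667)·(-0.1667) + (-3.1667)·(-3.1667)) / 5 = 76.8333/5 = 15.3667
  S = [[3.9, 1.7],
 [1.7, 15.3667]].

Step 3 — invert S. det(S) = 3.9·15.3667 - (1.7)² = 57.04.
  S^{-1} = (1/det) · [[d, -b], [-b, a]] = [[0.2694, -0.0298],
 [-0.0298, 0.0684]].

Step 4 — quadratic form (x̄ - mu_0)^T · S^{-1} · (x̄ - mu_0):
  S^{-1} · (x̄ - mu_0) = (-0.1993, 0.163),
  (x̄ - mu_0)^T · [...] = (-0.5)·(-0.1993) + (2.1667)·(0.163) = 0.4529.

Step 5 — scale by n: T² = 6 · 0.4529 = 2.7174.

T² ≈ 2.7174


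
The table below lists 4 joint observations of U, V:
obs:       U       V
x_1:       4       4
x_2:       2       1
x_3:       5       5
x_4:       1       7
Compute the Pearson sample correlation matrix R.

Step 1 — column means:
  mean(U) = (4 + 2 + 5 + 1) / 4 = 12/4 = 3
  mean(V) = (4 + 1 + 5 + 7) / 4 = 17/4 = 4.25

Step 2 — sample variances and covariances s[i,j] = (1/(n-1)) · Σ_k (x_{k,i} - mean_i) · (x_{k,j} - mean_j), with n-1 = 3:
  s[U,U] = ((1)·(1) + (-1)·(-1) + (2)·(2) + (-2)·(-2)) / 3 = 10/3 = 3.3333
  s[U,V] = ((1)·(-0.25) + (-1)·(-3.25) + (2)·(0.75) + (-2)·(2.75)) / 3 = -1/3 = -0.3333
  s[V,V] = ((-0.25)·(-0.25) + (-3.25)·(-3.25) + (0.75)·(0.75) + (2.75)·(2.75)) / 3 = 18.75/3 = 6.25
  Sample standard deviations s_i = √(s[i,i]):
  s(U) = √(3.3333) = 1.8257
  s(V) = √(6.25) = 2.5

Step 3 — r_{ij} = s_{ij} / (s_i · s_j):
  r[U,U] = 1 (diagonal).
  r[U,V] = -0.3333 / (1.8257 · 2.5) = -0.3333 / 4.5644 = -0.073
  r[V,V] = 1 (diagonal).

R is symmetric with unit diagonal. Assembling:

R = [[1, -0.073],
 [-0.073, 1]]


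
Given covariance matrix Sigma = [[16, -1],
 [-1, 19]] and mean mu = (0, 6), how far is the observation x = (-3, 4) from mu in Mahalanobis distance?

Step 1 — centre the observation: (x - mu) = (-3, -2).

Step 2 — invert Sigma. det(Sigma) = 16·19 - (-1)² = 303.
  Sigma^{-1} = (1/det) · [[d, -b], [-b, a]] = [[0.0627, 0.0033],
 [0.0033, 0.0528]].

Step 3 — form the quadratic (x - mu)^T · Sigma^{-1} · (x - mu):
  Sigma^{-1} · (x - mu) = (-0.1947, -0.1155).
  (x - mu)^T · [Sigma^{-1} · (x - mu)] = (-3)·(-0.1947) + (-2)·(-0.1155) = 0.8152.

Step 4 — take square root: d = √(0.8152) ≈ 0.9029.

d(x, mu) = √(0.8152) ≈ 0.9029


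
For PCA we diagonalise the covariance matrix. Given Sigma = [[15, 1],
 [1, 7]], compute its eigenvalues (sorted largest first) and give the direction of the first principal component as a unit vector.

Step 1 — characteristic polynomial of 2×2 Sigma:
  det(Sigma - λI) = λ² - trace · λ + det = 0.
  trace = 15 + 7 = 22, det = 15·7 - (1)² = 104.
Step 2 — discriminant:
  Δ = trace² - 4·det = 484 - 416 = 68.
Step 3 — eigenvalues:
  λ = (trace ± √Δ)/2 = (22 ± 8.2462)/2,
  λ_1 = 15.1231,  λ_2 = 6.8769.

Step 4 — unit eigenvector for λ_1: solve (Sigma - λ_1 I)v = 0. First row:
  (15 - 15.1231)·v_x + (1)·v_y = 0, i.e. (-0.1231)·v_x + (1)·v_y = 0,
  so v ∝ (b, λ_1 - a) = (1, 0.1231) = u.
  ||u|| = √((1)² + (0.1231)²) = √(1.0152) ≈ 1.0075,
  v_1 = u/||u|| ≈ (0.9925, 0.1222) (||v_1|| = 1).

λ_1 = 15.1231,  λ_2 = 6.8769;  v_1 ≈ (0.9925, 0.1222)


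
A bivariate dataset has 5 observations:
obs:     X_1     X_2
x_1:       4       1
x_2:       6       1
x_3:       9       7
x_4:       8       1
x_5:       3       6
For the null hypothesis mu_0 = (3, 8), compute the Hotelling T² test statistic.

Step 1 — sample mean vector:
  mean(X_1) = (4 + 6 + 9 + 8 + 3) / 5 = 30/5 = 6
  mean(X_2) = (1 + 1 + 7 + 1 + 6) / 5 = 16/5 = 3.2
  x̄ = (6, 3.2),  deviation x̄ - mu_0 = (6, 3.2) - (3, 8) = (3, -4.8).

Step 2 — sample covariance matrix, S[i,j] = (1/(n-1)) · Σ_k (x_{k,i} - mean_i) · (x_{k,j} - mean_j), divisor n-1 = 4:
  S[X_1,X_1] = ((-2)·(-2) + (0)·(0) + (3)·(3) + (2)·(2) + (-3)·(-3)) / 4 = 26/4 = 6.5
  S[X_1,X_2] = ((-2)·(-2.2) + (0)·(-2.2) + (3)·(3.8) + (2)·(-2.2) + (-3)·(2.8)) / 4 = 3/4 = 0.75
  S[X_2,X_2] = ((-2.2)·(-2.2) + (-2.2)·(-2.2) + (3.8)·(3.8) + (-2.2)·(-2.2) + (2.8)·(2.8)) / 4 = 36.8/4 = 9.2
  S = [[6.5, 0.75],
 [0.75, 9.2]].

Step 3 — invert S. det(S) = 6.5·9.2 - (0.75)² = 59.2375.
  S^{-1} = (1/det) · [[d, -b], [-b, a]] = [[0.1553, -0.0127],
 [-0.0127, 0.1097]].

Step 4 — quadratic form (x̄ - mu_0)^T · S^{-1} · (x̄ - mu_0):
  S^{-1} · (x̄ - mu_0) = (0.5267, -0.5647),
  (x̄ - mu_0)^T · [...] = (3)·(0.5267) + (-4.8)·(-0.5647) = 4.2905.

Step 5 — scale by n: T² = 5 · 4.2905 = 21.4526.

T² ≈ 21.4526


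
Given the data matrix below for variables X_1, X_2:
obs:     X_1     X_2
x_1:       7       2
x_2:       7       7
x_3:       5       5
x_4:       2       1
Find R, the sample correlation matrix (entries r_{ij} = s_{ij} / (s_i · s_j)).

Step 1 — column means:
  mean(X_1) = (7 + 7 + 5 + 2) / 4 = 21/4 = 5.25
  mean(X_2) = (2 + 7 + 5 + 1) / 4 = 15/4 = 3.75

Step 2 — sample variances and covariances s[i,j] = (1/(n-1)) · Σ_k (x_{k,i} - mean_i) · (x_{k,j} - mean_j), with n-1 = 3:
  s[X_1,X_1] = ((1.75)·(1.75) + (1.75)·(1.75) + (-0.25)·(-0.25) + (-3.25)·(-3.25)) / 3 = 16.75/3 = 5.5833
  s[X_1,X_2] = ((1.75)·(-1.75) + (1.75)·(3.25) + (-0.25)·(1.25) + (-3.25)·(-2.75)) / 3 = 11.25/3 = 3.75
  s[X_2,X_2] = ((-1.75)·(-1.75) + (3.25)·(3.25) + (1.25)·(1.25) + (-2.75)·(-2.75)) / 3 = 22.75/3 = 7.5833
  Sample standard deviations s_i = √(s[i,i]):
  s(X_1) = √(5.5833) = 2.3629
  s(X_2) = √(7.5833) = 2.7538

Step 3 — r_{ij} = s_{ij} / (s_i · s_j):
  r[X_1,X_1] = 1 (diagonal).
  r[X_1,X_2] = 3.75 / (2.3629 · 2.7538) = 3.75 / 6.5069 = 0.5763
  r[X_2,X_2] = 1 (diagonal).

R is symmetric with unit diagonal. Assembling:

R = [[1, 0.5763],
 [0.5763, 1]]


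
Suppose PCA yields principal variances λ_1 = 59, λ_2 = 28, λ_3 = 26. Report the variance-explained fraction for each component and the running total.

Step 1 — total variance = trace(Sigma) = Σ λ_i = 59 + 28 + 26 = 113.

Step 2 — fraction explained by component i = λ_i / Σ λ:
  PC1: 59/113 = 0.5221
  PC2: 28/113 = 0.2478
  PC3: 26/113 = 0.2301

Step 3 — cumulative fraction after k components = (λ_1 + ... + λ_k) / Σ λ:
  k = 1: 59/113 = 0.5221
  k = 2: (59 + 28)/113 = 87/113 = 0.7699
  k = 3: (59 + 28 + 26)/113 = 113/113 = 1

Summary (fraction, with percent):

explained: PC1 0.5221 (52.21%), PC2 0.2478 (24.78%), PC3 0.2301 (23.01%);  cumulative: 0.5221, 0.7699, 1


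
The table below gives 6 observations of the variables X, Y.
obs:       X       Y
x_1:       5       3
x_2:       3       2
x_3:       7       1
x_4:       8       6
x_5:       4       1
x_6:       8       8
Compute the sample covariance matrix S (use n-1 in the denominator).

Step 1 — column means:
  mean(X) = (5 + 3 + 7 + 8 + 4 + 8) / 6 = 35/6 = 5.8333
  mean(Y) = (3 + 2 + 1 + 6 + 1 + 8) / 6 = 21/6 = 3.5

Step 2 — sample covariance S[i,j] = (1/(n-1)) · Σ_k (x_{k,i} - mean_i) · (x_{k,j} - mean_j), with n-1 = 5.
  S[X,X] = ((-0.8333)·(-0.8333) + (-2.8333)·(-2.8333) + (1.1667)·(1.1667) + (2.1667)·(2.1667) + (-1.8333)·(-1.8333) + (2.1667)·(2.1667)) / 5 = 22.8333/5 = 4.5667
  S[X,Y] = ((-0.8333)·(-0.5) + (-2.8333)·(-1.5) + (1.1667)·(-2.5) + (2.1667)·(2.5) + (-1.8333)·(-2.5) + (2.1667)·(4.5)) / 5 = 21.5/5 = 4.3
  S[Y,Y] = ((-0.5)·(-0.5) + (-1.5)·(-1.5) + (-2.5)·(-2.5) + (2.5)·(2.5) + (-2.5)·(-2.5) + (4.5)·(4.5)) / 5 = 41.5/5 = 8.3

S is symmetric (S[j,i] = S[i,j]). Assembling:

S = [[4.5667, 4.3],
 [4.3, 8.3]]


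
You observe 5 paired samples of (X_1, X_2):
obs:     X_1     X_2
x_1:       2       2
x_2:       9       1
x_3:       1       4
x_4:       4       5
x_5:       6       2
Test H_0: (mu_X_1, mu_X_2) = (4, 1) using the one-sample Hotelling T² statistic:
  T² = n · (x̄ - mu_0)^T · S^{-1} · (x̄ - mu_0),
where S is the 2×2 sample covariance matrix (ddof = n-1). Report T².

Step 1 — sample mean vector:
  mean(X_1) = (2 + 9 + 1 + 4 + 6) / 5 = 22/5 = 4.4
  mean(X_2) = (2 + 1 + 4 + 5 + 2) / 5 = 14/5 = 2.8
  x̄ = (4.4, 2.8),  deviation x̄ - mu_0 = (4.4, 2.8) - (4, 1) = (0.4, 1.8).

Step 2 — sample covariance matrix, S[i,j] = (1/(n-1)) · Σ_k (x_{k,i} - mean_i) · (x_{k,j} - mean_j), divisor n-1 = 4:
  S[X_1,X_1] = ((-2.4)·(-2.4) + (4.6)·(4.6) + (-3.4)·(-3.4) + (-0.4)·(-0.4) + (1.6)·(1.6)) / 4 = 41.2/4 = 10.3
  S[X_1,X_2] = ((-2.4)·(-0.8) + (4.6)·(-1.8) + (-3.4)·(1.2) + (-0.4)·(2.2) + (1.6)·(-0.8)) / 4 = -12.6/4 = -3.15
  S[X_2,X_2] = ((-0.8)·(-0.8) + (-1.8)·(-1.8) + (1.2)·(1.2) + (2.2)·(2.2) + (-0.8)·(-0.8)) / 4 = 10.8/4 = 2.7
  S = [[10.3, -3.15],
 [-3.15, 2.7]].

Step 3 — invert S. det(S) = 10.3·2.7 - (-3.15)² = 17.8875.
  S^{-1} = (1/det) · [[d, -b], [-b, a]] = [[0.1509, 0.1761],
 [0.1761, 0.5758]].

Step 4 — quadratic form (x̄ - mu_0)^T · S^{-1} · (x̄ - mu_0):
  S^{-1} · (x̄ - mu_0) = (0.3774, 1.1069),
  (x̄ - mu_0)^T · [...] = (0.4)·(0.3774) + (1.8)·(1.1069) = 2.1434.

Step 5 — scale by n: T² = 5 · 2.1434 = 10.717.

T² ≈ 10.717


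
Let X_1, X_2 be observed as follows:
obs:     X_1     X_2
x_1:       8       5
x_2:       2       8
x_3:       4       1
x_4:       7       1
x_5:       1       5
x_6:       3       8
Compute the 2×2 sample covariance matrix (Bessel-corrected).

Step 1 — column means:
  mean(X_1) = (8 + 2 + 4 + 7 + 1 + 3) / 6 = 25/6 = 4.1667
  mean(X_2) = (5 + 8 + 1 + 1 + 5 + 8) / 6 = 28/6 = 4.6667

Step 2 — sample covariance S[i,j] = (1/(n-1)) · Σ_k (x_{k,i} - mean_i) · (x_{k,j} - mean_j), with n-1 = 5.
  S[X_1,X_1] = ((3.8333)·(3.8333) + (-2.1667)·(-2.1667) + (-0.1667)·(-0.1667) + (2.8333)·(2.8333) + (-3.1667)·(-3.1667) + (-1.1667)·(-1.1667)) / 5 = 38.8333/5 = 7.7667
  S[X_1,X_2] = ((3.8333)·(0.3333) + (-2.1667)·(3.3333) + (-0.1667)·(-3.6667) + (2.8333)·(-3.6667) + (-3.1667)·(0.3333) + (-1.1667)·(3.3333)) / 5 = -20.6667/5 = -4.1333
  S[X_2,X_2] = ((0.3333)·(0.3333) + (3.3333)·(3.3333) + (-3.6667)·(-3.6667) + (-3.6667)·(-3.6667) + (0.3333)·(0.3333) + (3.3333)·(3.3333)) / 5 = 49.3333/5 = 9.8667

S is symmetric (S[j,i] = S[i,j]). Assembling:

S = [[7.7667, -4.1333],
 [-4.1333, 9.8667]]


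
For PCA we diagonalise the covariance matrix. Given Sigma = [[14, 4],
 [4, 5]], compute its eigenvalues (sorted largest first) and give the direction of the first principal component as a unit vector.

Step 1 — characteristic polynomial of 2×2 Sigma:
  det(Sigma - λI) = λ² - trace · λ + det = 0.
  trace = 14 + 5 = 19, det = 14·5 - (4)² = 54.
Step 2 — discriminant:
  Δ = trace² - 4·det = 361 - 216 = 145.
Step 3 — eigenvalues:
  λ = (trace ± √Δ)/2 = (19 ± 12.0416)/2,
  λ_1 = 15.5208,  λ_2 = 3.4792.

Step 4 — unit eigenvector for λ_1: solve (Sigma - λ_1 I)v = 0. First row:
  (14 - 15.5208)·v_x + (4)·v_y = 0, i.e. (-1.5208)·v_x + (4)·v_y = 0,
  so v ∝ (b, λ_1 - a) = (4, 1.5208) = u.
  ||u|| = √((4)² + (1.5208)²) = √(18.3128) ≈ 4.2793,
  v_1 = u/||u|| ≈ (0.9347, 0.3554) (||v_1|| = 1).

λ_1 = 15.5208,  λ_2 = 3.4792;  v_1 ≈ (0.9347, 0.3554)


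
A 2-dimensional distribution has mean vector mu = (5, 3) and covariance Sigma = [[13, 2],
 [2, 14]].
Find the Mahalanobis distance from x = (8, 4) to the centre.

Step 1 — centre the observation: (x - mu) = (3, 1).

Step 2 — invert Sigma. det(Sigma) = 13·14 - (2)² = 178.
  Sigma^{-1} = (1/det) · [[d, -b], [-b, a]] = [[0.0787, -0.0112],
 [-0.0112, 0.073]].

Step 3 — form the quadratic (x - mu)^T · Sigma^{-1} · (x - mu):
  Sigma^{-1} · (x - mu) = (0.2247, 0.0393).
  (x - mu)^T · [Sigma^{-1} · (x - mu)] = (3)·(0.2247) + (1)·(0.0393) = 0.7135.

Step 4 — take square root: d = √(0.7135) ≈ 0.8447.

d(x, mu) = √(0.7135) ≈ 0.8447


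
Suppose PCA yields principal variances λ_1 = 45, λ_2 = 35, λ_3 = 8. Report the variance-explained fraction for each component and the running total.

Step 1 — total variance = trace(Sigma) = Σ λ_i = 45 + 35 + 8 = 88.

Step 2 — fraction explained by component i = λ_i / Σ λ:
  PC1: 45/88 = 0.5114
  PC2: 35/88 = 0.3977
  PC3: 8/88 = 0.0909

Step 3 — cumulative fraction after k components = (λ_1 + ... + λ_k) / Σ λ:
  k = 1: 45/88 = 0.5114
  k = 2: (45 + 35)/88 = 80/88 = 0.9091
  k = 3: (45 + 35 + 8)/88 = 88/88 = 1

Summary (fraction, with percent):

explained: PC1 0.5114 (51.14%), PC2 0.3977 (39.77%), PC3 0.0909 (9.09%);  cumulative: 0.5114, 0.9091, 1
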